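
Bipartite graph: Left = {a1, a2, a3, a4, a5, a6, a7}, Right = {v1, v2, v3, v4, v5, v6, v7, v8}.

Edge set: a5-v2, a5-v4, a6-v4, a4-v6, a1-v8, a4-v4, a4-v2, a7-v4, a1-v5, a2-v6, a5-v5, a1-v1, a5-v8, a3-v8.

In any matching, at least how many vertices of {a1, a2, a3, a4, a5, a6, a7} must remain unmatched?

1

A valid assignment of size 6: a1–v1, a2–v6, a3–v8, a4–v2, a5–v5, a6–v4.
The set {a6, a7} has only 1 neighbour ({v4}), so by Hall's theorem at most 6 of the 7 left vertices can be matched.
That matches 6 of the 7, leaving 1 unmatched; no matching can do better.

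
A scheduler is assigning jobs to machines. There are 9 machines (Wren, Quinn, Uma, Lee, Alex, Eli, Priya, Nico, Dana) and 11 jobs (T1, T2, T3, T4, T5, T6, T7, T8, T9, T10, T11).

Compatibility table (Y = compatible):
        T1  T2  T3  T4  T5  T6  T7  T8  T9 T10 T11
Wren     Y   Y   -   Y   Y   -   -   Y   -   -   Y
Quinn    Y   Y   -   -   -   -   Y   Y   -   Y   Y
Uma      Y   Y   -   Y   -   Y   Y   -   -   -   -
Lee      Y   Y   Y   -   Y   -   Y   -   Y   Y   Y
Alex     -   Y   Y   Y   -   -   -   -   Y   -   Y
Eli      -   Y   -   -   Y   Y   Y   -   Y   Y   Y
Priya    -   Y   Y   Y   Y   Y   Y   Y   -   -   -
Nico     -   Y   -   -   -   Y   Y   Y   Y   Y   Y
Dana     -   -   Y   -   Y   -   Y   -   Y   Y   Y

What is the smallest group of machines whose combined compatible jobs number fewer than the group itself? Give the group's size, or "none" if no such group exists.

none

A matching saturating every machine exists, for instance Wren→T8, Quinn→T11, Uma→T1, Lee→T3, Alex→T4, Eli→T5, Priya→T6, Nico→T7, Dana→T10.
By Hall's marriage theorem, this means |N(S)| ≥ |S| for every subset S, so no violating subset exists.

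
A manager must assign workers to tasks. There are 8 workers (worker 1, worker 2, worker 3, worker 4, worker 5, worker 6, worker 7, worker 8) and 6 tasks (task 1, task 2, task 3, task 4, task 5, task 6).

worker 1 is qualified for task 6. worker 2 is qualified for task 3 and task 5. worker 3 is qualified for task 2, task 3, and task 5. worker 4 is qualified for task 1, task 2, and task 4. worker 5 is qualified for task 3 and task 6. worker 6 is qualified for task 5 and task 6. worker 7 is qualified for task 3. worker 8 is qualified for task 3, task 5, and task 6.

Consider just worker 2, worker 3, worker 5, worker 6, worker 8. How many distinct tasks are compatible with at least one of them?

4

The union of neighbours of {worker 2, worker 3, worker 5, worker 6, worker 8} is {task 2, task 3, task 5, task 6}, which has 4 elements.
Since |N(S)| = 4 < |S| = 5, Hall's condition fails for this subset.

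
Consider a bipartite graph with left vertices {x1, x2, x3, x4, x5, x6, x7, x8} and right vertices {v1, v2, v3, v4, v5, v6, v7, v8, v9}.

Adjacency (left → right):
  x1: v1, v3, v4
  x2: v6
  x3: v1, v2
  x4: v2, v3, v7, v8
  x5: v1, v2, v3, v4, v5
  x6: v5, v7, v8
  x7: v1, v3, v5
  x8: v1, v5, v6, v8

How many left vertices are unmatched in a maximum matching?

0

One maximum matching: x1-v4, x2-v6, x3-v2, x4-v7, x5-v5, x6-v8, x7-v3, x8-v1.
This saturates every left vertex, so 8 is the maximum.
That matches 8 of the 8, leaving 0 unmatched; no matching can do better.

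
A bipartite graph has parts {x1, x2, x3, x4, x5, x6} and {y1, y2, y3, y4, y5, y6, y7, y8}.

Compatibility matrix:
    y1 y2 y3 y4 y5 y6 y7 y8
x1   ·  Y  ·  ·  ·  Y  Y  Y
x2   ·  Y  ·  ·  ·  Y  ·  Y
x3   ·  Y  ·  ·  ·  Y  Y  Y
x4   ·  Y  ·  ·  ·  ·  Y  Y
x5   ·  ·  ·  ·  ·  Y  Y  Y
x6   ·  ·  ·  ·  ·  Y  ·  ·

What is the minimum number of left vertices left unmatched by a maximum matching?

A valid assignment of size 4: x1–y2, x2–y6, x3–y8, x4–y7.
The set {x1, x2, x3, x4, x5, x6} has only 4 neighbours ({y2, y6, y7, y8}), so by Hall's theorem at most 4 of the 6 left vertices can be matched.
That matches 4 of the 6, leaving 2 unmatched; no matching can do better.

2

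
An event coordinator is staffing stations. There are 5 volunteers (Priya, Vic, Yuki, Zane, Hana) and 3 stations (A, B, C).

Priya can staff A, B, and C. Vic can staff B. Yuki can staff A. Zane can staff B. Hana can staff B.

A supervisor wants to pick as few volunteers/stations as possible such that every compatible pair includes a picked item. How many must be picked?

3

The 3 edges Priya–C, Vic–B, Yuki–A form a matching, so any vertex cover needs at least 3 vertices (one per matched edge).
Conversely {Priya, Yuki, B} meets every edge and has exactly 3 vertices, so 3 is optimal.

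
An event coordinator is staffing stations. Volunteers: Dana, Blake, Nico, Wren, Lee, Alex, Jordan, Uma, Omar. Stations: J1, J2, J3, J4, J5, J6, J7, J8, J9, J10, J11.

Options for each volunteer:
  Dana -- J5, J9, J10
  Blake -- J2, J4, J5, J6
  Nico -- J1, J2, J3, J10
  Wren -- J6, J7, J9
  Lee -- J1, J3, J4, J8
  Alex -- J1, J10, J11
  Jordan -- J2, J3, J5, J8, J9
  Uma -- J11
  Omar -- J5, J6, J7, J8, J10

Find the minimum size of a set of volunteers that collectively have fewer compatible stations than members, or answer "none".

none

A matching saturating every volunteer exists, for instance Dana→J9, Blake→J5, Nico→J3, Wren→J7, Lee→J8, Alex→J10, Jordan→J2, Uma→J11, Omar→J6.
By Hall's marriage theorem, this means |N(S)| ≥ |S| for every subset S, so no violating subset exists.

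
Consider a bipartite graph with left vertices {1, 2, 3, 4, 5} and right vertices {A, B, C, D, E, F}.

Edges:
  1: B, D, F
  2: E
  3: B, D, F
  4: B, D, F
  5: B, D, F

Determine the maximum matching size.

4

A valid assignment of size 4: 1→D, 2→E, 3→F, 4→B.
The set {1, 3, 4, 5} has only 3 neighbours ({B, D, F}), so by Hall's theorem at most 4 of the 5 left vertices can be matched.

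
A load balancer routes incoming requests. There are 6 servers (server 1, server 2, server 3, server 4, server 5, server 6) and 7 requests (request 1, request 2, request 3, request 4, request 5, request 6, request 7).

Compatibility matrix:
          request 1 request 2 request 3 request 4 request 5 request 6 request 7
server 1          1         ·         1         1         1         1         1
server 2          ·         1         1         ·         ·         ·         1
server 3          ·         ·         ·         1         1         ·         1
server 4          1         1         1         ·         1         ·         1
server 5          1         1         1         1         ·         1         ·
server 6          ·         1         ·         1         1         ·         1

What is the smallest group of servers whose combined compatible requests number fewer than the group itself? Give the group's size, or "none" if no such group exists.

A matching saturating every server exists, for instance server 1→request 6, server 2→request 3, server 3→request 5, server 4→request 2, server 5→request 4, server 6→request 7.
By Hall's marriage theorem, this means |N(S)| ≥ |S| for every subset S, so no violating subset exists.

none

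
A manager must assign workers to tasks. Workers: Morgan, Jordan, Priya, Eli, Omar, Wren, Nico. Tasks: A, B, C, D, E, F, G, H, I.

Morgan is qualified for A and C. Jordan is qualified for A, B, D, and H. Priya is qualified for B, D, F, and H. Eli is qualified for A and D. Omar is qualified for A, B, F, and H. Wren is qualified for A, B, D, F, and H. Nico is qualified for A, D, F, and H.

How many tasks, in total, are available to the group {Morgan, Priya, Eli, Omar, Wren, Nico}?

6

The union of neighbours of {Morgan, Priya, Eli, Omar, Wren, Nico} is {A, B, C, D, F, H}, which has 6 elements.
Since |N(S)| = 6 ≥ |S| = 6, Hall's condition holds for this subset.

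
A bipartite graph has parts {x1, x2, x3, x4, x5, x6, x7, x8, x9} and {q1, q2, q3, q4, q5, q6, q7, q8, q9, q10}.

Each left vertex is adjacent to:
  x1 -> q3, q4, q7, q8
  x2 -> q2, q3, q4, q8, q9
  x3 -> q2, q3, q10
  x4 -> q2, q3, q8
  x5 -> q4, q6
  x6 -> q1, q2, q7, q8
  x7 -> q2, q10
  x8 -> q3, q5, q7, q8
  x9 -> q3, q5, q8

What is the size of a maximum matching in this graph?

For example, pair x1–q4, x2–q9, x3–q3, x4–q2, x5–q6, x6–q1, x7–q10, x8–q7, x9–q8.
All 9 left vertices are matched, so no larger matching exists.

9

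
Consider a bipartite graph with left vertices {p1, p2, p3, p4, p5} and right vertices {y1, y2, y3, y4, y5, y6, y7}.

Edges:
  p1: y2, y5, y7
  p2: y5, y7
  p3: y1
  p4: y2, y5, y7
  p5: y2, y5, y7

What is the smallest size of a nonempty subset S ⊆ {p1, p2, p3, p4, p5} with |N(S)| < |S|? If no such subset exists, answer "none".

Take S = {p1, p2, p4, p5}. Its neighbourhood is {y2, y5, y7}, so |N(S)| = 3 < |S| = 4.
Every subset of size less than 4 has at least as many neighbours as members, so 4 is the minimum.

4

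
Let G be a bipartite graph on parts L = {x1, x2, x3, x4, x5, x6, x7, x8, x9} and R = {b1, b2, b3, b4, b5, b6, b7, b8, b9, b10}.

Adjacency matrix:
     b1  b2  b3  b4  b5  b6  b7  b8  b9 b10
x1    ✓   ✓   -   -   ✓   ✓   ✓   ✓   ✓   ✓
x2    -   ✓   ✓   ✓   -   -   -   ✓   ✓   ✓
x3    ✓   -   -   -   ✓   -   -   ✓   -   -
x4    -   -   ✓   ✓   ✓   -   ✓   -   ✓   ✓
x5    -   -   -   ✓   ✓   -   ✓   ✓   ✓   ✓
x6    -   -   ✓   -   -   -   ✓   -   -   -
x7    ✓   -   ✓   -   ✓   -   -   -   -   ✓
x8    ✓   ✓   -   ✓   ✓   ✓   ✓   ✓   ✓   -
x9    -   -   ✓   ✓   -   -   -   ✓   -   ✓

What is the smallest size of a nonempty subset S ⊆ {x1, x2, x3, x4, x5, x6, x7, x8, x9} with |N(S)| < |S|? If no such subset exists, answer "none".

A matching saturating every left vertex exists, for instance x1→b6, x2→b2, x3→b5, x4→b4, x5→b8, x6→b7, x7→b10, x8→b1, x9→b3.
By Hall's marriage theorem, this means |N(S)| ≥ |S| for every subset S, so no violating subset exists.

none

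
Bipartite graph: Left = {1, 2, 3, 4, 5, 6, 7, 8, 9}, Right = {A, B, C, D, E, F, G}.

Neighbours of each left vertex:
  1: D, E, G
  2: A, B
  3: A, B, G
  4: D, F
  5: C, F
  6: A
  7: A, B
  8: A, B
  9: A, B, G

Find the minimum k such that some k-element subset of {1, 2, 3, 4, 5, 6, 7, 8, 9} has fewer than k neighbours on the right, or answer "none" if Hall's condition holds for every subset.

Take S = {2, 6, 7}. Its neighbourhood is {A, B}, so |N(S)| = 2 < |S| = 3.
Every subset of size less than 3 has at least as many neighbours as members, so 3 is the minimum.

3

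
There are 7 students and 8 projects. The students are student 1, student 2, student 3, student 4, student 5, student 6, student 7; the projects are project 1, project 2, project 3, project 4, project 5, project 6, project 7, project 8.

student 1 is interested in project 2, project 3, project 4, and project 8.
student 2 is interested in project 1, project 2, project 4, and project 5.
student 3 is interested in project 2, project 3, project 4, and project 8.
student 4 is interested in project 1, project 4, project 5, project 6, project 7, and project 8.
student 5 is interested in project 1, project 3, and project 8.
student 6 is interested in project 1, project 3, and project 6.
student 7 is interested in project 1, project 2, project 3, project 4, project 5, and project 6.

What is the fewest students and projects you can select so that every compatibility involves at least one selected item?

A maximum matching has 7 edges (e.g. student 1–project 2, student 2–project 1, student 3–project 4, student 4–project 7, student 5–project 8, student 6–project 6, student 7–project 3).
By König's theorem the minimum vertex cover has the same size. One such cover is {student 1, student 2, student 3, student 4, student 5, student 6, student 7}.

7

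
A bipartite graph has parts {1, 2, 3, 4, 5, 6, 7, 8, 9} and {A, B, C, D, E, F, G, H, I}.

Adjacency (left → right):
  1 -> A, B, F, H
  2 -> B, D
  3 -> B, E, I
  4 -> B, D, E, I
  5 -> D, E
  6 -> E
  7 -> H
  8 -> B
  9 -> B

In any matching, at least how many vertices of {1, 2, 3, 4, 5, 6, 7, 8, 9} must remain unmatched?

One maximum matching: 1–F, 2–D, 3–B, 4–I, 5–E, 7–H.
The set {2, 3, 4, 5, 6, 8, 9} has only 4 neighbours ({B, D, E, I}), so by Hall's theorem at most 6 of the 9 left vertices can be matched.
That matches 6 of the 9, leaving 3 unmatched; no matching can do better.

3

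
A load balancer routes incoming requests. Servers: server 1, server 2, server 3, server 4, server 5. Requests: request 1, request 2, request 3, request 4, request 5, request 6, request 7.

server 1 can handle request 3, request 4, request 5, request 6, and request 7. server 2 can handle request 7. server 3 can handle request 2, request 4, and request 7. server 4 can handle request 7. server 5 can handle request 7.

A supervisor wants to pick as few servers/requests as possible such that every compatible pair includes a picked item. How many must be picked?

{server 1, server 3, request 7} is a vertex cover of size 3: every edge has an endpoint in this set.
No smaller cover exists because server 1–request 6, server 2–request 7, server 3–request 4 is a matching of size 3, and a cover must include an endpoint of each of these disjoint edges (König's theorem).

3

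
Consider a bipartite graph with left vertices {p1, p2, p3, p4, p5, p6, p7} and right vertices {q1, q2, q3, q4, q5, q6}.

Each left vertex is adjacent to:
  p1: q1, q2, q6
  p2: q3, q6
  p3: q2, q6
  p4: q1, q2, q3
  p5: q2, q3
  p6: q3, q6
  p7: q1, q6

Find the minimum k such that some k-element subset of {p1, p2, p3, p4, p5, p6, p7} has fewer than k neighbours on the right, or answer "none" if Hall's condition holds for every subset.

4

Take S = {p2, p3, p5, p6}. Its neighbourhood is {q2, q3, q6}, so |N(S)| = 3 < |S| = 4.
Every subset of size less than 4 has at least as many neighbours as members, so 4 is the minimum.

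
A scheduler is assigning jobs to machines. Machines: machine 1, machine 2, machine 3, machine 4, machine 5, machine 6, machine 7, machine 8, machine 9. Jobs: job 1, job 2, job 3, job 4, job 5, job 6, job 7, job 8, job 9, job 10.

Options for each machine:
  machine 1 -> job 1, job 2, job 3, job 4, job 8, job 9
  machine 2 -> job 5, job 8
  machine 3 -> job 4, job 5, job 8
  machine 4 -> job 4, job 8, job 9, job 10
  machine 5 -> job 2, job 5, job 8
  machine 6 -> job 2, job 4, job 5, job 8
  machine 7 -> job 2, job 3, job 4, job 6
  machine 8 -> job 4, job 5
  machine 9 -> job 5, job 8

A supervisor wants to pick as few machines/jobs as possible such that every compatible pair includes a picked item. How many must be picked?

A maximum matching has 7 edges (e.g. machine 1–job 1, machine 2–job 8, machine 3–job 4, machine 4–job 9, machine 5–job 5, machine 6–job 2, machine 7–job 6).
By König's theorem the minimum vertex cover has the same size. One such cover is {machine 1, machine 4, machine 7, job 2, job 4, job 5, job 8}.

7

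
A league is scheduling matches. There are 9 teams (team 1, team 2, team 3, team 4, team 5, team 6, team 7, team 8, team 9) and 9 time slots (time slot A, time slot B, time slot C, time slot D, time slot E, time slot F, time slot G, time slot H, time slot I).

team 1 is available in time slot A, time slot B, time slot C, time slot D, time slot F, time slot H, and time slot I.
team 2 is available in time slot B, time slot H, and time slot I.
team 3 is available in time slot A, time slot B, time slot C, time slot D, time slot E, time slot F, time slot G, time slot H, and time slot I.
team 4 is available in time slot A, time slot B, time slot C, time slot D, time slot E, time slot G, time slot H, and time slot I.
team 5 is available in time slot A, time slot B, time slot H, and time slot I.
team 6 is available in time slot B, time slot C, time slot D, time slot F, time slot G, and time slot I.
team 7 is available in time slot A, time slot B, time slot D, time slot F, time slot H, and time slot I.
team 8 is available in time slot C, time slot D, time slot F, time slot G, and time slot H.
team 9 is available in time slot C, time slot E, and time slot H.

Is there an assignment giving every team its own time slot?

Yes

For example, pair team 1→time slot C, team 2→time slot B, team 3→time slot E, team 4→time slot D, team 5→time slot A, team 6→time slot F, team 7→time slot I, team 8→time slot G, team 9→time slot H.
All 9 teams are covered.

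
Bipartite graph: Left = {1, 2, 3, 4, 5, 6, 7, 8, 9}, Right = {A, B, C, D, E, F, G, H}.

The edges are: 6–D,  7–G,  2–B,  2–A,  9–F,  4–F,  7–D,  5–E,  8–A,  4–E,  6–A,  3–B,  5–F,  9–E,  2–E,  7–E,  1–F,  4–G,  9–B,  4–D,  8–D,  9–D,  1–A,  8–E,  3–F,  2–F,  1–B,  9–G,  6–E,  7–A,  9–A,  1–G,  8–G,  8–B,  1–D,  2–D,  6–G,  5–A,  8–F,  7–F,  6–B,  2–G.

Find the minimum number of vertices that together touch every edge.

6

{A, B, D, E, F, G} is a vertex cover of size 6: every edge has an endpoint in this set.
No smaller cover exists because 1–B, 2–A, 3–F, 4–D, 5–E, 6–G is a matching of size 6, and a cover must include an endpoint of each of these disjoint edges (König's theorem).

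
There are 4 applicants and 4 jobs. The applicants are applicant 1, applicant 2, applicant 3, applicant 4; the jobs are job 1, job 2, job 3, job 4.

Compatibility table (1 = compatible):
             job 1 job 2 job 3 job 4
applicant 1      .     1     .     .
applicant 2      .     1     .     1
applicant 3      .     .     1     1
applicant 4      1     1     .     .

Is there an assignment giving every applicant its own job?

For example, pair applicant 1–job 2, applicant 2–job 4, applicant 3–job 3, applicant 4–job 1.
Every applicant is matched, so this is a perfect matching.

Yes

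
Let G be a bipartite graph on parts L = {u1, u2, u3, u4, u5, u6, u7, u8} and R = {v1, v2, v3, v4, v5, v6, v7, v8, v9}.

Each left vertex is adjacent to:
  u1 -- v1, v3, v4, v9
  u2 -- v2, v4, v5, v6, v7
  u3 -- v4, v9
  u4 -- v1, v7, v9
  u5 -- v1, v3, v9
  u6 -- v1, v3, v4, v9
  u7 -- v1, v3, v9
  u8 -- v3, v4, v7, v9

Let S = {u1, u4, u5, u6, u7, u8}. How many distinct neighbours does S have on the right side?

5

The union of neighbours of {u1, u4, u5, u6, u7, u8} is {v1, v3, v4, v7, v9}, which has 5 elements.
Since |N(S)| = 5 < |S| = 6, Hall's condition fails for this subset.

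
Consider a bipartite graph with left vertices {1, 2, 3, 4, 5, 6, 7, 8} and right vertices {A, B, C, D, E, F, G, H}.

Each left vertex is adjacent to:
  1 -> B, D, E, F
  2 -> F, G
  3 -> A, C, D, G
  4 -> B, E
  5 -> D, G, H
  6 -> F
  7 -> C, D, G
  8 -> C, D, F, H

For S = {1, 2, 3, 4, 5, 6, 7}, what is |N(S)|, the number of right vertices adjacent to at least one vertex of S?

8

The union of neighbours of {1, 2, 3, 4, 5, 6, 7} is {A, B, C, D, E, F, G, H}, which has 8 elements.
Since |N(S)| = 8 ≥ |S| = 7, Hall's condition holds for this subset.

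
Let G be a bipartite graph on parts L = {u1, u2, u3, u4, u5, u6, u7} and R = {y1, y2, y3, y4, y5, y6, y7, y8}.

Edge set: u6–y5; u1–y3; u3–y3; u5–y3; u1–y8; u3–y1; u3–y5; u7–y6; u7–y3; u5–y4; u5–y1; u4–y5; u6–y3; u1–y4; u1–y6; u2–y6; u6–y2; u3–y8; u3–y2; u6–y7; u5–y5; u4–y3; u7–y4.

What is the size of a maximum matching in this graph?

For example, pair u1-y8, u2-y6, u3-y1, u4-y5, u5-y4, u6-y2, u7-y3.
All 7 left vertices are matched, so no larger matching exists.

7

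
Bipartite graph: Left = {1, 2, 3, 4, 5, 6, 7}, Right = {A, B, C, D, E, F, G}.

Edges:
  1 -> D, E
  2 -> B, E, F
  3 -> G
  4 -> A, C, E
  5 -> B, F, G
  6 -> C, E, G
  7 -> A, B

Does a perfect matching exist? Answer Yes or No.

For example, pair 1-D, 2-E, 3-G, 4-A, 5-F, 6-C, 7-B.
All 7 left vertices are covered.

Yes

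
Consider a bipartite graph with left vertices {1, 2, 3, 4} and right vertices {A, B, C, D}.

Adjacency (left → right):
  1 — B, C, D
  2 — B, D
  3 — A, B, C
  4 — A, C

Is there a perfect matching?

Yes

For example, pair 1→B, 2→D, 3→A, 4→C.
Every left vertex is matched, so this is a perfect matching.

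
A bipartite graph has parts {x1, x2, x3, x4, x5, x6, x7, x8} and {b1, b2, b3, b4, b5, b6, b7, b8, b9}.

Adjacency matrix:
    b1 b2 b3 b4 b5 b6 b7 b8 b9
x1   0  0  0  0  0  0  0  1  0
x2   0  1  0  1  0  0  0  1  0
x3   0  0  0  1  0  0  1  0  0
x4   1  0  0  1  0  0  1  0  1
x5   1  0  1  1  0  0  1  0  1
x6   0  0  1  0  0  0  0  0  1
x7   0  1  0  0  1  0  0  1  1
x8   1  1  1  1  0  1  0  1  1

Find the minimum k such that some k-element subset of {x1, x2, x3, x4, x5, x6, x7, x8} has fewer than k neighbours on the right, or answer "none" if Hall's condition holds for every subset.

none

A matching saturating every left vertex exists, for instance x1→b8, x2→b2, x3→b4, x4→b9, x5→b7, x6→b3, x7→b5, x8→b1.
By Hall's marriage theorem, this means |N(S)| ≥ |S| for every subset S, so no violating subset exists.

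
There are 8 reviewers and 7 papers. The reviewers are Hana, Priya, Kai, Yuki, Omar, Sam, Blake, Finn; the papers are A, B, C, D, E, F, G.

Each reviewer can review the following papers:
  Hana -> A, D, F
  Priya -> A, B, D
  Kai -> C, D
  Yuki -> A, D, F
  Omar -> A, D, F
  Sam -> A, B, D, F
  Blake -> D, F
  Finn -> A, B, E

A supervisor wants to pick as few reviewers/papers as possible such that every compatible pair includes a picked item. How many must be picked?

6

The 6 edges Hana–A, Priya–B, Kai–C, Yuki–D, Omar–F, Finn–E form a matching, so any vertex cover needs at least 6 vertices (one per matched edge).
Conversely {Kai, Finn, A, B, D, F} meets every edge and has exactly 6 vertices, so 6 is optimal.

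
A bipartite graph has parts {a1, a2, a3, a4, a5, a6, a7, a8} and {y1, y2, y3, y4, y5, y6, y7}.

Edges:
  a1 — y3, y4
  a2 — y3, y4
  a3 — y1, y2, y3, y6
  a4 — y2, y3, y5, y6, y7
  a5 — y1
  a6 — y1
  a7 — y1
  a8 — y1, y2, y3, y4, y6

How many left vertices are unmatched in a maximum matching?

For example, pair a1–y4, a2–y3, a3–y2, a4–y7, a5–y1, a8–y6.
The set {a5, a6, a7} has only 1 neighbour ({y1}), so by Hall's theorem at most 6 of the 8 left vertices can be matched.
That matches 6 of the 8, leaving 2 unmatched; no matching can do better.

2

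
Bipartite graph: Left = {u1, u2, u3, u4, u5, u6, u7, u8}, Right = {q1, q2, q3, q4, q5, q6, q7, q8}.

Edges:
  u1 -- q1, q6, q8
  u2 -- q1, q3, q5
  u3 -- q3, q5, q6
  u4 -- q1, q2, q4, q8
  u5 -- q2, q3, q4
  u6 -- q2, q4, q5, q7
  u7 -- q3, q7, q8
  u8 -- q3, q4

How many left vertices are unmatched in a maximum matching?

One maximum matching: u1-q1, u2-q3, u3-q6, u4-q8, u5-q2, u6-q5, u7-q7, u8-q4.
All 8 left vertices are matched, so no larger matching exists.
That matches 8 of the 8, leaving 0 unmatched; no matching can do better.

0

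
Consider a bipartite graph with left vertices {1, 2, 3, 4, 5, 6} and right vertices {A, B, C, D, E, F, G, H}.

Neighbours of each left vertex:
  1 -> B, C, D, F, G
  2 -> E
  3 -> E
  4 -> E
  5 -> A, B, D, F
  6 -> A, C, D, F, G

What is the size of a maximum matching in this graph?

4

One maximum matching: 1→B, 2→E, 5→F, 6→G.
The set {2, 3, 4} has only 1 neighbour ({E}), so by Hall's theorem at most 4 of the 6 left vertices can be matched.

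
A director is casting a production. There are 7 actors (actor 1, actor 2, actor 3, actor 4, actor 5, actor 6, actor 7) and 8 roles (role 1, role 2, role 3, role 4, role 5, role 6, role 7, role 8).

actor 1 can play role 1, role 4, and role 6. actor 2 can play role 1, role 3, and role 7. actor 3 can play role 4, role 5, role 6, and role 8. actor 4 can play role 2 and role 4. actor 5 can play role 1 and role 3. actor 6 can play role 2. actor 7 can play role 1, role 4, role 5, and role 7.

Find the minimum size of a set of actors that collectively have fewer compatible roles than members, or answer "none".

A matching saturating every actor exists, for instance actor 1→role 6, actor 2→role 1, actor 3→role 8, actor 4→role 4, actor 5→role 3, actor 6→role 2, actor 7→role 5.
By Hall's marriage theorem, this means |N(S)| ≥ |S| for every subset S, so no violating subset exists.

none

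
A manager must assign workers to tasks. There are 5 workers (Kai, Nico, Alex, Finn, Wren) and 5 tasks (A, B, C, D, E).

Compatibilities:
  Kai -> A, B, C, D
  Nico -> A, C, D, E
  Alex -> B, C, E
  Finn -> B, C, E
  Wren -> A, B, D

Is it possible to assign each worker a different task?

Yes

For example, pair Kai–A, Nico–D, Alex–C, Finn–E, Wren–B.
All 5 workers are covered.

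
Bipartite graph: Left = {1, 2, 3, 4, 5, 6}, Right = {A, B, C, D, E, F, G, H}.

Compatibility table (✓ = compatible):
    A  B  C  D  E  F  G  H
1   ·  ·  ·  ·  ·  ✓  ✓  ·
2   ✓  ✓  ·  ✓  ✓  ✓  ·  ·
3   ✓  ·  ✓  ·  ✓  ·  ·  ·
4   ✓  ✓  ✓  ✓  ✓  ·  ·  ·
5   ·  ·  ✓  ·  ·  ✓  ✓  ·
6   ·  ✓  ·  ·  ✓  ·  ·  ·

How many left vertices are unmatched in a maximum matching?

For example, pair 1–G, 2–E, 3–C, 4–A, 5–F, 6–B.
All 6 left vertices are matched, so no larger matching exists.
That matches 6 of the 6, leaving 0 unmatched; no matching can do better.

0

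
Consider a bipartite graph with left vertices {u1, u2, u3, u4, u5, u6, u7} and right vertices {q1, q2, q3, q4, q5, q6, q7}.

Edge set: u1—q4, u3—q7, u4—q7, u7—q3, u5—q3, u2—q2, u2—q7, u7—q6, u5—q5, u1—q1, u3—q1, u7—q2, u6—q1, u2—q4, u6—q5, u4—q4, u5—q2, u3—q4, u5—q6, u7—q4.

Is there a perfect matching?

Yes

For example, pair u1-q1, u2-q2, u3-q4, u4-q7, u5-q3, u6-q5, u7-q6.
Every left vertex is matched, so this is a perfect matching.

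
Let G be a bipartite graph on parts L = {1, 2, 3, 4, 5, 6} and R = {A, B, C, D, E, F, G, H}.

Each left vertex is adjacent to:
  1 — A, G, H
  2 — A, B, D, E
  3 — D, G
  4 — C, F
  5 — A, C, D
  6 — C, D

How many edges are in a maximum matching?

6

One maximum matching: 1-H, 2-B, 3-G, 4-F, 5-D, 6-C.
All 6 left vertices are matched, so no larger matching exists.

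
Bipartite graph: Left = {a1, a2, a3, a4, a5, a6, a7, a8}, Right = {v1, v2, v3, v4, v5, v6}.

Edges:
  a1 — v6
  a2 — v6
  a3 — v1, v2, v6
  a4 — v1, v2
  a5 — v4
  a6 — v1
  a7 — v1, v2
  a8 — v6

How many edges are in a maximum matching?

For example, pair a1→v6, a3→v1, a4→v2, a5→v4.
The set {a1, a2, a3, a4, a6, a7, a8} has only 3 neighbours ({v1, v2, v6}), so by Hall's theorem at most 4 of the 8 left vertices can be matched.

4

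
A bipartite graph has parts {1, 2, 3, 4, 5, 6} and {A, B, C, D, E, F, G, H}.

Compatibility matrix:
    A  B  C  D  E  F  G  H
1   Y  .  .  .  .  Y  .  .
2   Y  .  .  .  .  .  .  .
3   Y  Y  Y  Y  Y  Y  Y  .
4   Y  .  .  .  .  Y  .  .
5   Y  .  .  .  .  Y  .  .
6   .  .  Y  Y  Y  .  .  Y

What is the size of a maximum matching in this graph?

A valid assignment of size 4: 1-F, 2-A, 3-G, 6-E.
The set {1, 2, 4, 5} has only 2 neighbours ({A, F}), so by Hall's theorem at most 4 of the 6 left vertices can be matched.

4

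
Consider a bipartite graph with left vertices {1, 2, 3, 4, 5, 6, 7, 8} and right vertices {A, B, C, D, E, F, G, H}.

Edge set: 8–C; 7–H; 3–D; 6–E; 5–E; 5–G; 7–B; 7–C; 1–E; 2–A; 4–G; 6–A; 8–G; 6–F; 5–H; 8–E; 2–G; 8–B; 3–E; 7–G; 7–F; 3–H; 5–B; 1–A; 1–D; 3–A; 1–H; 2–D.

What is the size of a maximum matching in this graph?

8

For example, pair 1-H, 2-A, 3-D, 4-G, 5-E, 6-F, 7-C, 8-B.
All 8 left vertices are matched, so no larger matching exists.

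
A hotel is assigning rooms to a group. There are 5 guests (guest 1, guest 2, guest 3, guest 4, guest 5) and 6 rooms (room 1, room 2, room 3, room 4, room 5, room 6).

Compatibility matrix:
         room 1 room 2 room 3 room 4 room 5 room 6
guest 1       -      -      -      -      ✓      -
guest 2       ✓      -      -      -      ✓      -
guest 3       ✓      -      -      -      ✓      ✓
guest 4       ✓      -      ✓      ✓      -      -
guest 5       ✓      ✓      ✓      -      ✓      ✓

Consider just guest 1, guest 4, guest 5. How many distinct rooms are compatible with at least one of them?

The union of neighbours of {guest 1, guest 4, guest 5} is {room 1, room 2, room 3, room 4, room 5, room 6}, which has 6 elements.
Since |N(S)| = 6 ≥ |S| = 3, Hall's condition holds for this subset.

6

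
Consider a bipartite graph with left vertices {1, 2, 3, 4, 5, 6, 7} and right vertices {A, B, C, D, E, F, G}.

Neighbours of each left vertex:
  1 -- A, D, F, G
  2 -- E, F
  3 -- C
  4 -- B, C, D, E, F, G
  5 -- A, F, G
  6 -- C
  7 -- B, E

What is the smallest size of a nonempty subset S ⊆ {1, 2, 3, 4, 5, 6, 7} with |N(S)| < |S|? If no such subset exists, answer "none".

Take S = {3, 6}. Its neighbourhood is {C}, so |N(S)| = 1 < |S| = 2.
No single vertex violates Hall's condition since each has at least one neighbour, so 2 is the minimum.

2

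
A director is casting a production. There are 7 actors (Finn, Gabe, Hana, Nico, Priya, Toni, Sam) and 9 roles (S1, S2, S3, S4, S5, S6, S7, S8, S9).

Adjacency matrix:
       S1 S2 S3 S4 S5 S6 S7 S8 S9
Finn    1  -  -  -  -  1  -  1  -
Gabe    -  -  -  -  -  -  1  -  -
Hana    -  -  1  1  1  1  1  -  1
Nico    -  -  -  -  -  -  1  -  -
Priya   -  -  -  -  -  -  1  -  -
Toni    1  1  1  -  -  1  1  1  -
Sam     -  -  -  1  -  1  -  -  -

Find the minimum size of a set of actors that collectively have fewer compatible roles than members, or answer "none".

2

Take S = {Gabe, Nico}. Its neighbourhood is {S7}, so |N(S)| = 1 < |S| = 2.
No single vertex violates Hall's condition since each has at least one neighbour, so 2 is the minimum.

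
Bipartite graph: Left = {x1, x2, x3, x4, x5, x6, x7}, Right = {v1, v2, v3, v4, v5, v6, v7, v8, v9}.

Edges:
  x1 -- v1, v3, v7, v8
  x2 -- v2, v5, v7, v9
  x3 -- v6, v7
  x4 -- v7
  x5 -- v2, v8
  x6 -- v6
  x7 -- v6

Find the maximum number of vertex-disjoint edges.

5

A valid assignment of size 5: x1–v1, x2–v9, x3–v6, x4–v7, x5–v2.
The set {x3, x4, x6, x7} has only 2 neighbours ({v6, v7}), so by Hall's theorem at most 5 of the 7 left vertices can be matched.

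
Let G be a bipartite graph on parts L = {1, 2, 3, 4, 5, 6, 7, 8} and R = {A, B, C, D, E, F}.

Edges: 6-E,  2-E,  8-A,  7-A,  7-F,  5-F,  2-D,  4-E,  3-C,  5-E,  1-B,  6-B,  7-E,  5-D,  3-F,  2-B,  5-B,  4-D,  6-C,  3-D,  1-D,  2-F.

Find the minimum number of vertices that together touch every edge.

6

The 6 edges 1–D, 2–F, 3–C, 4–E, 5–B, 7–A form a matching, so any vertex cover needs at least 6 vertices (one per matched edge).
Conversely {A, B, C, D, E, F} meets every edge and has exactly 6 vertices, so 6 is optimal.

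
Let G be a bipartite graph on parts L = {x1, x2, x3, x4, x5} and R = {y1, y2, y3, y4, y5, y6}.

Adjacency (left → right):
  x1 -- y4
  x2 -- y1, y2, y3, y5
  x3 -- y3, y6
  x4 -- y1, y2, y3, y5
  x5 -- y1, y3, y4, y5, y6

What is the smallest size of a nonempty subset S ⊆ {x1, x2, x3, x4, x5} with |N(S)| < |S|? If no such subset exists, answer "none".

none

A matching saturating every left vertex exists, for instance x1→y4, x2→y2, x3→y3, x4→y1, x5→y6.
By Hall's marriage theorem, this means |N(S)| ≥ |S| for every subset S, so no violating subset exists.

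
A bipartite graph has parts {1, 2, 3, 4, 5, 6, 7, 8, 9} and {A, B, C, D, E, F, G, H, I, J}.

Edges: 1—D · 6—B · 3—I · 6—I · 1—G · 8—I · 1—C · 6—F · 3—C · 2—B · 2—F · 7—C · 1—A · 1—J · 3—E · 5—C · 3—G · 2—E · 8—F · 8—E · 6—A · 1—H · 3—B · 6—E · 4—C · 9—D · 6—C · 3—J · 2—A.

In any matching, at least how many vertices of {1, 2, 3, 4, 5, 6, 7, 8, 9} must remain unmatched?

One maximum matching: 1–G, 2–B, 3–J, 4–C, 6–A, 8–E, 9–D.
The set {4, 5, 7} has only 1 neighbour ({C}), so by Hall's theorem at most 7 of the 9 left vertices can be matched.
That matches 7 of the 9, leaving 2 unmatched; no matching can do better.

2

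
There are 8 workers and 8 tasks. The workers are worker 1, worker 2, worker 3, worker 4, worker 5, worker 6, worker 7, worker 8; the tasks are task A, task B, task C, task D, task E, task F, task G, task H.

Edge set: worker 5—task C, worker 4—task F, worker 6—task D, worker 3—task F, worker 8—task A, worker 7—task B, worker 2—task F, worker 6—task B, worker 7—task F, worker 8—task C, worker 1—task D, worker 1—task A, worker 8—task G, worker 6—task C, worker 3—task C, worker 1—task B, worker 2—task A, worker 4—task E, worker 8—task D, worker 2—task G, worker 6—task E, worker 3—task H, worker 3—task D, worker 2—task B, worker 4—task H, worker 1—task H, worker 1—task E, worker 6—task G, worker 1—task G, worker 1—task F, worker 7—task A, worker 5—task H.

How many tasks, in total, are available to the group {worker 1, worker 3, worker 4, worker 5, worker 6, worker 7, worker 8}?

The union of neighbours of {worker 1, worker 3, worker 4, worker 5, worker 6, worker 7, worker 8} is {task A, task B, task C, task D, task E, task F, task G, task H}, which has 8 elements.
Since |N(S)| = 8 ≥ |S| = 7, Hall's condition holds for this subset.

8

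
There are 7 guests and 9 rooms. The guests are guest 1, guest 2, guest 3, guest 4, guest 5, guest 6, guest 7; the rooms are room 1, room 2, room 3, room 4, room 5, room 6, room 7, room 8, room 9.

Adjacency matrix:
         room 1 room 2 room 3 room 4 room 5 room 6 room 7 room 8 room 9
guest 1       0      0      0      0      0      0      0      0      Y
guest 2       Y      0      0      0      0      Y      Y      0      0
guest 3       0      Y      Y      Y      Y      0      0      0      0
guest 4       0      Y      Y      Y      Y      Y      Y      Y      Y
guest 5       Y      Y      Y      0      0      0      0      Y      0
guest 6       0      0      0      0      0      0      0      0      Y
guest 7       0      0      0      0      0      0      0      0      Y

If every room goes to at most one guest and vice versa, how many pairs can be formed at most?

A valid assignment of size 5: guest 1→room 9, guest 2→room 7, guest 3→room 5, guest 4→room 8, guest 5→room 3.
The set {guest 1, guest 6, guest 7} has only 1 neighbour ({room 9}), so by Hall's theorem at most 5 of the 7 guests can be matched.

5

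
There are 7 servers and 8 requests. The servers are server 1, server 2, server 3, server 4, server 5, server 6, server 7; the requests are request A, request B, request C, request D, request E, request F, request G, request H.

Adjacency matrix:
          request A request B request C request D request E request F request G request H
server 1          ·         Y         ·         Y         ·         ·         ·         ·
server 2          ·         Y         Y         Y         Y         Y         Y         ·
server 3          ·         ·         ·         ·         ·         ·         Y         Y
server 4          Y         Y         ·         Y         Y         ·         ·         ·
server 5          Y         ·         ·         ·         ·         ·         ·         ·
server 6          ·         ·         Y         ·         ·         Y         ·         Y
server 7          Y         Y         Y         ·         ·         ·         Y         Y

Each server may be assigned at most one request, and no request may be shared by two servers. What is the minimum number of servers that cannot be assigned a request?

A valid assignment of size 7: server 1→request B, server 2→request E, server 3→request G, server 4→request D, server 5→request A, server 6→request F, server 7→request H.
All 7 servers are matched, so no larger matching exists.
That matches 7 of the 7, leaving 0 unmatched; no matching can do better.

0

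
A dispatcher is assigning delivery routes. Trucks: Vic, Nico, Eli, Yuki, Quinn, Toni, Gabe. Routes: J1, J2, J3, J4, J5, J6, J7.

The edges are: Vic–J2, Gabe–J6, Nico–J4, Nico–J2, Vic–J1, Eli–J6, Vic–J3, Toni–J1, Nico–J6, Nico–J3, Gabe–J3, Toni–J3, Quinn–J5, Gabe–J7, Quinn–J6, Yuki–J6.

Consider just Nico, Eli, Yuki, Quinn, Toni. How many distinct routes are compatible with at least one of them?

6

The union of neighbours of {Nico, Eli, Yuki, Quinn, Toni} is {J1, J2, J3, J4, J5, J6}, which has 6 elements.
Since |N(S)| = 6 ≥ |S| = 5, Hall's condition holds for this subset.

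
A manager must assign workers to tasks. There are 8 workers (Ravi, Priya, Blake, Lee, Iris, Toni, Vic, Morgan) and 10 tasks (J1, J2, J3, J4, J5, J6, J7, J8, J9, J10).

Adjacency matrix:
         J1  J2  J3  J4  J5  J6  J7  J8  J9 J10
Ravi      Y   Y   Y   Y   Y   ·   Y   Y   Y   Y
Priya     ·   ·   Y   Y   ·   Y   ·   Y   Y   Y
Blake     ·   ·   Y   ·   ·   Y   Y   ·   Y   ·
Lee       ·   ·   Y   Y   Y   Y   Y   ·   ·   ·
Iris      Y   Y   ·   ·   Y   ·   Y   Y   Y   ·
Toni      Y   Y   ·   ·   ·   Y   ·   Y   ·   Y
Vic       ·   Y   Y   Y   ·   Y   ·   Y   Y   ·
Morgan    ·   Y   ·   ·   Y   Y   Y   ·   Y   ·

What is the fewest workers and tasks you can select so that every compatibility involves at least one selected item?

A maximum matching has 8 edges (e.g. Ravi–J1, Priya–J3, Blake–J7, Lee–J5, Iris–J2, Toni–J10, Vic–J9, Morgan–J6).
By König's theorem the minimum vertex cover has the same size. One such cover is {Ravi, Priya, Blake, Lee, Iris, Toni, Vic, Morgan}.

8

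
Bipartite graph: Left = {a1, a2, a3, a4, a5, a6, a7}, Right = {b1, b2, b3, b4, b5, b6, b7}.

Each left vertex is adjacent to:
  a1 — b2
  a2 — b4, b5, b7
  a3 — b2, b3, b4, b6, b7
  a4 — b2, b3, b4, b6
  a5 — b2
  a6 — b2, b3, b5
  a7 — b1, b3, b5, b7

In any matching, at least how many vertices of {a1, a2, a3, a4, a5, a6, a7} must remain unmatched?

One maximum matching: a1-b2, a2-b7, a3-b6, a4-b4, a6-b5, a7-b3.
The set {a1, a5} has only 1 neighbour ({b2}), so by Hall's theorem at most 6 of the 7 left vertices can be matched.
That matches 6 of the 7, leaving 1 unmatched; no matching can do better.

1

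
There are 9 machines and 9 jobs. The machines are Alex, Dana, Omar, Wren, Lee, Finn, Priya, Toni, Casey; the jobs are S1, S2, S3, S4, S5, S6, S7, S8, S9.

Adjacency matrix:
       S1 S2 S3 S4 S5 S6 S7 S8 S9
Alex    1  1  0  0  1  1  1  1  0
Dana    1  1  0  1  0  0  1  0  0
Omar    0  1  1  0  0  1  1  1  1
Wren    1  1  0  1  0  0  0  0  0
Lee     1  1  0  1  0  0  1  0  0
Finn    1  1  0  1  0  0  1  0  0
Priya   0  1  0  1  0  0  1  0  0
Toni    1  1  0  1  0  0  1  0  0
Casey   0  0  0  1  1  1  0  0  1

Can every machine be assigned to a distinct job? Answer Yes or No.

The set {Dana, Wren, Lee, Finn, Priya, Toni} has only 4 neighbours ({S1, S2, S4, S7}), so by Hall's theorem at most 7 of the 9 machines can be matched.
Hence no matching covers every machine.

No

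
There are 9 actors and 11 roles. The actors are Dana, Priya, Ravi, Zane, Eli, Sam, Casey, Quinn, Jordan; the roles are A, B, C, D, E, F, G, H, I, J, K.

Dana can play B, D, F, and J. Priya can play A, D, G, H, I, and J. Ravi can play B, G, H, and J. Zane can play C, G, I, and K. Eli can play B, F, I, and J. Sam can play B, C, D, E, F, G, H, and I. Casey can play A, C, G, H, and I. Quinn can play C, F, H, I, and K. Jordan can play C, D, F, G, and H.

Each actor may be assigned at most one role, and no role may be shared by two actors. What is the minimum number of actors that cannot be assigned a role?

A valid assignment of size 9: Dana→D, Priya→J, Ravi→B, Zane→C, Eli→F, Sam→E, Casey→A, Quinn→K, Jordan→G.
All 9 actors are matched, so no larger matching exists.
That matches 9 of the 9, leaving 0 unmatched; no matching can do better.

0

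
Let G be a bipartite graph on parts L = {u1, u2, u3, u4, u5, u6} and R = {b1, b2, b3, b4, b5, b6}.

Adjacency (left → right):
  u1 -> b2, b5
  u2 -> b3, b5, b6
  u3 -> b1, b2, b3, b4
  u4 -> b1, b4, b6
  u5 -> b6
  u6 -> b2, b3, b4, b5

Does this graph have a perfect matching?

For example, pair u1-b2, u2-b5, u3-b4, u4-b1, u5-b6, u6-b3.
All 6 left vertices are covered.

Yes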